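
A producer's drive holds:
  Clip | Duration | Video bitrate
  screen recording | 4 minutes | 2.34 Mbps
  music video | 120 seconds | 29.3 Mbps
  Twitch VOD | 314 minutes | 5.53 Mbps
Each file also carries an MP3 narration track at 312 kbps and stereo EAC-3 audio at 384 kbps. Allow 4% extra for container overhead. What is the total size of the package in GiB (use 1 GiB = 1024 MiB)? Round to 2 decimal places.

Audio total: 312 + 384 = 696 kbps = 0.696 Mbps.
screen recording: 3.036 Mbps × 240 s × 1.04 = 757.8 Mb
music video: 29.996 Mbps × 120 s × 1.04 = 3743.5 Mb
Twitch VOD: 6.226 Mbps × 18840 s × 1.04 = 121989.8 Mb
Total: 126491.0 Mb = 15811.4 MB.
= 14.73 GiB.

14.73 GiB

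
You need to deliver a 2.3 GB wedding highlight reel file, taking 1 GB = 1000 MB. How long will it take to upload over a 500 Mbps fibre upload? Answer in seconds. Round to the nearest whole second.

37 seconds

File: 2.3 GB = 18400.0 Mb.
At 500 Mbps: 18400.0 / 500 = 36.8 s ≈ 36.8 seconds.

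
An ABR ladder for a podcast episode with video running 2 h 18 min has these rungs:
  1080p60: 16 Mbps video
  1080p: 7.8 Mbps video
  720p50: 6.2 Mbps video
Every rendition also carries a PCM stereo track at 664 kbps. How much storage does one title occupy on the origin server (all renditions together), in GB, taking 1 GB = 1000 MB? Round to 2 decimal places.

33.11 GB

2 h 18 min = 138 min = 8280 s
Audio: 664 kbps = 0.664 Mbps.
Sum of rendition bitrates: (16+0.664) + (7.8+0.664) + (6.2+0.664) = 31.992 Mbps.
× 8280 s = 264,894 Mb = 33,112 MB = 33.11 GB.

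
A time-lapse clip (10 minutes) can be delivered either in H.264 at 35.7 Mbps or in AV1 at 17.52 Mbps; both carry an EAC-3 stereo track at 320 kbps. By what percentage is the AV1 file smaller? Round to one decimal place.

50.5%

10 min = 600 s
Audio: 320 kbps = 0.320 Mbps.
H.264: 36.020 Mbps × 600 s = 21612.0 Mb = 2.516 GiB.
AV1: 17.840 Mbps × 600 s = 10704.0 Mb = 1.246 GiB.
Reduction: (1 − 1.246/2.516) × 100 = 50.47%.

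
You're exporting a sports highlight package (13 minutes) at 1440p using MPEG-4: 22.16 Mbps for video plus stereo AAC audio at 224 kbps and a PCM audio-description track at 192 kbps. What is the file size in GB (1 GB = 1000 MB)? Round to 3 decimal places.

2.201 GB

13 min = 780 s
Audio total: 224 + 192 = 416 kbps = 0.416 Mbps.
Total bitrate: 22.16 + 0.416 = 22.576 Mbps.
Stream data: 22.576 Mbps × 780 s = 17609.3 Mb.
17,609 Mb ÷ 8 = 2,201 MB → 2.201 GB.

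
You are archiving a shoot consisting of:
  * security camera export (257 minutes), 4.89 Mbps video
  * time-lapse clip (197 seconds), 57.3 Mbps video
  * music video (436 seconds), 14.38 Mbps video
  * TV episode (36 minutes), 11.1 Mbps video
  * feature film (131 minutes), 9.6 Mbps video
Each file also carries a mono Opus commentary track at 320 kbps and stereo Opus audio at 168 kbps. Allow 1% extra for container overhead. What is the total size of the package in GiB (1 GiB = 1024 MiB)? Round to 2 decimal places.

24.12 GiB

Audio total: 320 + 168 = 488 kbps = 0.488 Mbps.
security camera export: 5.378 Mbps × 15420 s × 1.01 = 83758.0 Mb
time-lapse clip: 57.788 Mbps × 197 s × 1.01 = 11498.1 Mb
music video: 14.868 Mbps × 436 s × 1.01 = 6547.3 Mb
TV episode: 11.588 Mbps × 2160 s × 1.01 = 25280.4 Mb
feature film: 10.088 Mbps × 7860 s × 1.01 = 80084.6 Mb
Total: 207168.4 Mb = 25896.0 MB.
= 24.12 GiB.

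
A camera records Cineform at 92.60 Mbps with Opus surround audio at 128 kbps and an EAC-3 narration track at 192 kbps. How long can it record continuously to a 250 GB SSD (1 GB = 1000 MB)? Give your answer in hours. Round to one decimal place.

6.0 hours

Audio total: 128 + 192 = 320 kbps = 0.320 Mbps.
Total bitrate: 92.60 + 0.320 = 92.920 Mbps.
Capacity: 250 GB = 2,000,000 Mb.
Recording time: 2,000,000 / 92.920 = 21,524 s ≈ 5.98 hours.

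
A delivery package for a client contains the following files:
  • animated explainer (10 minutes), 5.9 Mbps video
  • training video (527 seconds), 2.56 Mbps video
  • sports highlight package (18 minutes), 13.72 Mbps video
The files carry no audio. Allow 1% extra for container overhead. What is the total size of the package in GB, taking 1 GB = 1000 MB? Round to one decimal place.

animated explainer: 5.900 Mbps × 600 s × 1.01 = 3575.4 Mb
training video: 2.560 Mbps × 527 s × 1.01 = 1362.6 Mb
sports highlight package: 13.720 Mbps × 1080 s × 1.01 = 14965.8 Mb
Total: 19903.8 Mb = 2488.0 MB.
= 2.488 GB.

2.5 GB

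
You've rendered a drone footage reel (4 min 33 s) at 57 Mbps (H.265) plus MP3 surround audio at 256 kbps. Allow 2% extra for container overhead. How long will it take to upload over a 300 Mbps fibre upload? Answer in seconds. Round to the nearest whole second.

4 min 33 s = 273 s
Audio: 256 kbps = 0.256 Mbps.
Total bitrate: 57.256 Mbps.
File: 57.256 Mbps × 273 s = 15630.9 Mb.
With 2% container overhead: ×1.02. → 15943.5 Mb.
At 300 Mbps: 15943.5 / 300 = 53.1 s ≈ 53.1 seconds.

53 seconds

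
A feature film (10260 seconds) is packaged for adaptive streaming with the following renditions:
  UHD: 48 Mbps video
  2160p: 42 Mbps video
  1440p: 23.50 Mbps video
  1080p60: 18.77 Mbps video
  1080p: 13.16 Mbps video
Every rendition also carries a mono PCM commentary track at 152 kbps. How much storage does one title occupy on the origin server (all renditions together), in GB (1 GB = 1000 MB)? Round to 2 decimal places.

187.49 GB

Audio: 152 kbps = 0.152 Mbps.
Sum of rendition bitrates: (48+0.152) + (42+0.152) + (23.50+0.152) + (18.77+0.152) + (13.16+0.152) = 146.190 Mbps.
× 10260 s = 1,499,909 Mb = 187,489 MB = 187.5 GB.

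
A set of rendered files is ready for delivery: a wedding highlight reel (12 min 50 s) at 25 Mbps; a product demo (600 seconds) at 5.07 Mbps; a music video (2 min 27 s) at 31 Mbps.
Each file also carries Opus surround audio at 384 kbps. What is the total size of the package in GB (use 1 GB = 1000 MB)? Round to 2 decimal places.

3.43 GB

Audio: 384 kbps = 0.384 Mbps.
wedding highlight reel: 25.384 Mbps × 770 s = 19545.7 Mb
product demo: 5.454 Mbps × 600 s = 3272.4 Mb
music video: 31.384 Mbps × 147 s = 4613.4 Mb
Total: 27431.5 Mb = 3428.9 MB.
= 3.429 GB.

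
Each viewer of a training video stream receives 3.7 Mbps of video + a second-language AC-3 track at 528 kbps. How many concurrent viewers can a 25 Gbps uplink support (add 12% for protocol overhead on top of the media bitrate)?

5279

Audio: 528 kbps = 0.528 Mbps.
Per-viewer media rate: 4.228 Mbps.
On the wire with 12% overhead: 4.735 Mbps.
25 Gbps = 25,000 Mbps; 25,000 / 4.735 = 5279.43 → 5279 viewers.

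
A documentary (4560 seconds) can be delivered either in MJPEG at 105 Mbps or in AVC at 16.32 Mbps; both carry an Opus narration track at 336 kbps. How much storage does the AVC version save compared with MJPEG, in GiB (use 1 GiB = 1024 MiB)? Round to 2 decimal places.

47.08 GiB

Audio: 336 kbps = 0.336 Mbps.
MJPEG: 105.336 Mbps × 4560 s = 480332.2 Mb = 55.918 GiB.
AVC: 16.656 Mbps × 4560 s = 75951.4 Mb = 8.842 GiB.
Saving: 55.918 − 8.842 = 47.076 GiB.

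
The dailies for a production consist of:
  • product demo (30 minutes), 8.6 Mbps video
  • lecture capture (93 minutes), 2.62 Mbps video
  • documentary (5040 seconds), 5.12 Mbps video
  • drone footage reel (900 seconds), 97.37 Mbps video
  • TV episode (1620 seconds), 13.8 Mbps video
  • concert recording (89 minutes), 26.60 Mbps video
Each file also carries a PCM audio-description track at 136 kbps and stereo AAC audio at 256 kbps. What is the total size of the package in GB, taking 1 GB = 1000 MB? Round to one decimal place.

39.5 GB

Audio total: 136 + 256 = 392 kbps = 0.392 Mbps.
product demo: 8.992 Mbps × 1800 s = 16185.6 Mb
lecture capture: 3.012 Mbps × 5580 s = 16807.0 Mb
documentary: 5.512 Mbps × 5040 s = 27780.5 Mb
drone footage reel: 97.762 Mbps × 900 s = 87985.8 Mb
TV episode: 14.192 Mbps × 1620 s = 22991.0 Mb
concert recording: 26.992 Mbps × 5340 s = 144137.3 Mb
Total: 315887.2 Mb = 39485.9 MB.
= 39.49 GB.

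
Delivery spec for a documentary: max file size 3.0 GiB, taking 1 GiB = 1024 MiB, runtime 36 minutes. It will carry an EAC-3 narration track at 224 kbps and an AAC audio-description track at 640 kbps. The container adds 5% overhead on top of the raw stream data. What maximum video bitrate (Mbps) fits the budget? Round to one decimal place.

Budget: 3.0 GiB = 25769.8 Mb.
Stream payload after overhead: 25769.8 / 1.05 = 24542.7 Mb.
36 min = 2160 s
Total bitrate budget: 24542.7 Mb / 2160 s = 11.362 Mbps.
Audio total: 224 + 640 = 864 kbps = 0.864 Mbps.
Video: 11.362 − 0.864 = 10.498 Mbps.

10.5 Mbps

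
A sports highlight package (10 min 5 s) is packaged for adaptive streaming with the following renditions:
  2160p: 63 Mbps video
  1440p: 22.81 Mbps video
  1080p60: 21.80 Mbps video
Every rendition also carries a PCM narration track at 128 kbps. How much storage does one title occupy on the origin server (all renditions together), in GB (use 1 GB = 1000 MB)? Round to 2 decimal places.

8.17 GB

10 min 5 s = 605 s
Audio: 128 kbps = 0.128 Mbps.
Sum of rendition bitrates: (63+0.128) + (22.81+0.128) + (21.80+0.128) = 107.994 Mbps.
× 605 s = 65,336 Mb = 8,167 MB = 8.167 GB.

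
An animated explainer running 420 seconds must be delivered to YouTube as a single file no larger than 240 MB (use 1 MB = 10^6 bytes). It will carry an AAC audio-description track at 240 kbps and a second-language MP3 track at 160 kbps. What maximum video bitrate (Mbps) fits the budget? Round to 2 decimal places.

4.17 Mbps

Budget: 240 MB = 1920.0 Mb.
Total bitrate budget: 1920.0 Mb / 420 s = 4.571 Mbps.
Audio total: 240 + 160 = 400 kbps = 0.400 Mbps.
Video: 4.571 − 0.400 = 4.171 Mbps.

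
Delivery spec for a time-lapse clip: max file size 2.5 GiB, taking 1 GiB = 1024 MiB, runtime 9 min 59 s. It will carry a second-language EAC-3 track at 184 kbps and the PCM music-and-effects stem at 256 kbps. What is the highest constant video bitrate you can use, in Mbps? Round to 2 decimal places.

Budget: 2.5 GiB = 21474.8 Mb.
9 min 59 s = 599 s
Total bitrate budget: 21474.8 Mb / 599 s = 35.851 Mbps.
Audio total: 184 + 256 = 440 kbps = 0.440 Mbps.
Video: 35.851 − 0.440 = 35.411 Mbps.

35.41 Mbps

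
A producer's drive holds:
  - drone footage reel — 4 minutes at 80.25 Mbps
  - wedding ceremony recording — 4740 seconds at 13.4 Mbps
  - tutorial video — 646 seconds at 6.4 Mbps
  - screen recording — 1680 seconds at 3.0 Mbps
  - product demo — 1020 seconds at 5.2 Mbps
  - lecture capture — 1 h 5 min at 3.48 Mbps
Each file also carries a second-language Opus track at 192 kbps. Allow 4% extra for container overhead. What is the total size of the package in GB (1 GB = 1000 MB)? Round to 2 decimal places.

Audio: 192 kbps = 0.192 Mbps.
drone footage reel: 80.442 Mbps × 240 s × 1.04 = 20078.3 Mb
wedding ceremony recording: 13.592 Mbps × 4740 s × 1.04 = 67003.1 Mb
tutorial video: 6.592 Mbps × 646 s × 1.04 = 4428.8 Mb
screen recording: 3.192 Mbps × 1680 s × 1.04 = 5577.1 Mb
product demo: 5.392 Mbps × 1020 s × 1.04 = 5719.8 Mb
lecture capture: 3.672 Mbps × 3900 s × 1.04 = 14893.6 Mb
Total: 117700.7 Mb = 14712.6 MB.
= 14.71 GB.

14.71 GB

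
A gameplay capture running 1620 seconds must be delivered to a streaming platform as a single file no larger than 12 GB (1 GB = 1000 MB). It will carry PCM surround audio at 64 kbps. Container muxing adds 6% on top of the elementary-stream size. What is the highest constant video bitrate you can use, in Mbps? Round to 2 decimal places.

Budget: 12 GB = 96000.0 Mb.
Stream payload after overhead: 96000.0 / 1.06 = 90566.0 Mb.
Total bitrate budget: 90566.0 Mb / 1620 s = 55.905 Mbps.
Audio: 64 kbps = 0.064 Mbps.
Video: 55.905 − 0.064 = 55.841 Mbps.

55.84 Mbps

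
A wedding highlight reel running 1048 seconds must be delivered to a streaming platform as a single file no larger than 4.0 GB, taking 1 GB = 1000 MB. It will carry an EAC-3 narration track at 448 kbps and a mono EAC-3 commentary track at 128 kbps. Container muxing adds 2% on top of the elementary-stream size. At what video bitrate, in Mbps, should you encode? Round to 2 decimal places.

Budget: 4.0 GB = 32000.0 Mb.
Stream payload after overhead: 32000.0 / 1.02 = 31372.5 Mb.
Total bitrate budget: 31372.5 Mb / 1048 s = 29.936 Mbps.
Audio total: 448 + 128 = 576 kbps = 0.576 Mbps.
Video: 29.936 − 0.576 = 29.360 Mbps.

29.36 Mbps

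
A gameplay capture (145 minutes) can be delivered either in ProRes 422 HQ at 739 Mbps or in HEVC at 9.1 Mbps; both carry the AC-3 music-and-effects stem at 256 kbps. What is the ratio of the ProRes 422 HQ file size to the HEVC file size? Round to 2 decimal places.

145 min = 8700 s
Audio: 256 kbps = 0.256 Mbps.
ProRes 422 HQ: 739.256 Mbps × 8700 s = 6431527.2 Mb = 748.728 GiB.
HEVC: 9.356 Mbps × 8700 s = 81397.2 Mb = 9.476 GiB.
Ratio: 748.728 / 9.476 = 79.014.

79.01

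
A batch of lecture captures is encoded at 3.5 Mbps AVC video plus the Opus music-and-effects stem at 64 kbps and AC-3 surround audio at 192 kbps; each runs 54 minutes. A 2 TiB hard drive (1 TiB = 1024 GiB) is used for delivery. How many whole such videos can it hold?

1445

54 min = 3240 s
Audio total: 64 + 192 = 256 kbps = 0.256 Mbps.
Total bitrate: 3.756 Mbps.
Per item: 3.756 Mbps × 3240 s = 12,169 Mb = 1,521 MB.
Capacity: 2 TiB = 17,592,186 Mb; 1445.60 items → 1445 complete.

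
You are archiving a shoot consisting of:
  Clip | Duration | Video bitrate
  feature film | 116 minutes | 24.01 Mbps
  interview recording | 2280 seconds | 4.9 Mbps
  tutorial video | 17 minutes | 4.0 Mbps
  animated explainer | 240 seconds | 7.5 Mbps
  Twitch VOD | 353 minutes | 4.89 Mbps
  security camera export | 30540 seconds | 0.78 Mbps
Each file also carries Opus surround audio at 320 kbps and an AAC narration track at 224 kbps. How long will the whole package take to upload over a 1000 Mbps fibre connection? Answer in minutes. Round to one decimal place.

5.8 minutes

Audio total: 320 + 224 = 544 kbps = 0.544 Mbps.
feature film: 24.554 Mbps × 6960 s = 170895.8 Mb
interview recording: 5.444 Mbps × 2280 s = 12412.3 Mb
tutorial video: 4.544 Mbps × 1020 s = 4634.9 Mb
animated explainer: 8.044 Mbps × 240 s = 1930.6 Mb
Twitch VOD: 5.434 Mbps × 21180 s = 115092.1 Mb
security camera export: 1.324 Mbps × 30540 s = 40435.0 Mb
Total: 345400.7 Mb = 43175.1 MB.
At 1000 Mbps: 345400.7 / 1000 = 345 s ≈ 5.76 minutes.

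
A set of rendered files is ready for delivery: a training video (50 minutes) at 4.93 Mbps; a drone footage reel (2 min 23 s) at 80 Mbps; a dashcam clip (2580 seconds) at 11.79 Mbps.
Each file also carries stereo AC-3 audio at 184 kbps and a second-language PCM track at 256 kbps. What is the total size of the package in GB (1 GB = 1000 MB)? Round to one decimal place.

7.4 GB

Audio total: 184 + 256 = 440 kbps = 0.440 Mbps.
training video: 5.370 Mbps × 3000 s = 16110.0 Mb
drone footage reel: 80.440 Mbps × 143 s = 11502.9 Mb
dashcam clip: 12.230 Mbps × 2580 s = 31553.4 Mb
Total: 59166.3 Mb = 7395.8 MB.
= 7.396 GB.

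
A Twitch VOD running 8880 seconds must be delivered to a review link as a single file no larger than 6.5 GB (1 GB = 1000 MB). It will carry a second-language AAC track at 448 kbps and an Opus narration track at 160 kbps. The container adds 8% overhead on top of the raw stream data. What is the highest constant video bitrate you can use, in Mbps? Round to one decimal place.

4.8 Mbps

Budget: 6.5 GB = 52000.0 Mb.
Stream payload after overhead: 52000.0 / 1.08 = 48148.1 Mb.
Total bitrate budget: 48148.1 Mb / 8880 s = 5.422 Mbps.
Audio total: 448 + 160 = 608 kbps = 0.608 Mbps.
Video: 5.422 − 0.608 = 4.814 Mbps.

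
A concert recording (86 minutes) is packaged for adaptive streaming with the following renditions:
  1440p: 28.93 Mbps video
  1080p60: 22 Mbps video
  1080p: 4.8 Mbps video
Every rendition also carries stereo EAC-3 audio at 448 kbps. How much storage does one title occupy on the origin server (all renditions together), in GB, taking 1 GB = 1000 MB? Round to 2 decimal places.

36.81 GB

86 min = 5160 s
Audio: 448 kbps = 0.448 Mbps.
Sum of rendition bitrates: (28.93+0.448) + (22+0.448) + (4.8+0.448) = 57.074 Mbps.
× 5160 s = 294,502 Mb = 36,813 MB = 36.81 GB.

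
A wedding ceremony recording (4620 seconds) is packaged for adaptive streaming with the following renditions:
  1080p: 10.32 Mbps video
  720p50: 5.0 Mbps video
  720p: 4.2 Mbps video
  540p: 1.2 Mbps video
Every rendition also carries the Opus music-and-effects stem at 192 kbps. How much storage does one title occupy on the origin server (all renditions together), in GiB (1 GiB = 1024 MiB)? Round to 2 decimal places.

11.56 GiB

Audio: 192 kbps = 0.192 Mbps.
Sum of rendition bitrates: (10.32+0.192) + (5.0+0.192) + (4.2+0.192) + (1.2+0.192) = 21.488 Mbps.
× 4620 s = 99,275 Mb = 12,409 MB = 11.56 GiB.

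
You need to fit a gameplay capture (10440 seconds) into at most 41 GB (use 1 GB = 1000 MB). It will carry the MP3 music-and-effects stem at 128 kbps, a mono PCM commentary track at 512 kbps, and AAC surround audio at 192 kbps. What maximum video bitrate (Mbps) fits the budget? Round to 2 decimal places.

30.59 Mbps

Budget: 41 GB = 328000.0 Mb.
Total bitrate budget: 328000.0 Mb / 10440 s = 31.418 Mbps.
Audio total: 128 + 512 + 192 = 832 kbps = 0.832 Mbps.
Video: 31.418 − 0.832 = 30.586 Mbps.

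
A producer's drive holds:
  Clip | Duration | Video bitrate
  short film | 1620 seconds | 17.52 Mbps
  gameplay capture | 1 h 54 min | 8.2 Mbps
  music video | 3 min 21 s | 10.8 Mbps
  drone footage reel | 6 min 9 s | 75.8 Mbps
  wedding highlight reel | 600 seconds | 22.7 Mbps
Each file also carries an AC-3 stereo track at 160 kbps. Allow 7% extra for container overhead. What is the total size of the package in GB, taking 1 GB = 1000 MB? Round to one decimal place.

Audio: 160 kbps = 0.160 Mbps.
short film: 17.680 Mbps × 1620 s × 1.07 = 30646.5 Mb
gameplay capture: 8.360 Mbps × 6840 s × 1.07 = 61185.2 Mb
music video: 10.960 Mbps × 201 s × 1.07 = 2357.2 Mb
drone footage reel: 75.960 Mbps × 369 s × 1.07 = 29991.3 Mb
wedding highlight reel: 22.860 Mbps × 600 s × 1.07 = 14676.1 Mb
Total: 138856.3 Mb = 17357.0 MB.
= 17.36 GB.

17.4 GB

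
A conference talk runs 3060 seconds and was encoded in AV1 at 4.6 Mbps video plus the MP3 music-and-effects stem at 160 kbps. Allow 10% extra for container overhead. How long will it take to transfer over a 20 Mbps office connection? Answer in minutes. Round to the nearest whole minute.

13 minutes

Audio: 160 kbps = 0.160 Mbps.
Total bitrate: 4.760 Mbps.
File: 4.760 Mbps × 3060 s = 14565.6 Mb.
With 10% container overhead: ×1.10. → 16022.2 Mb.
At 20 Mbps: 16022.2 / 20 = 801.1 s ≈ 13.4 minutes.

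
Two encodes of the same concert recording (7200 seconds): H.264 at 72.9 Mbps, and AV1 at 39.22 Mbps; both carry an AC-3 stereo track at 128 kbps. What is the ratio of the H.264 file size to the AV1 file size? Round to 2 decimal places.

1.86

Audio: 128 kbps = 0.128 Mbps.
H.264: 73.028 Mbps × 7200 s = 525801.6 Mb = 65.725 GB.
AV1: 39.348 Mbps × 7200 s = 283305.6 Mb = 35.413 GB.
Ratio: 65.725 / 35.413 = 1.856.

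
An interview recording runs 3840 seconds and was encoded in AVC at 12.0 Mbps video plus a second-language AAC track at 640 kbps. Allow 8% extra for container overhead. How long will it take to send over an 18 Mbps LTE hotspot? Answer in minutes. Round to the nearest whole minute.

Audio: 640 kbps = 0.640 Mbps.
Total bitrate: 12.640 Mbps.
File: 12.640 Mbps × 3840 s = 48537.6 Mb.
With 8% container overhead: ×1.08. → 52420.6 Mb.
At 18 Mbps: 52420.6 / 18 = 2912.3 s ≈ 48.5 minutes.

49 minutes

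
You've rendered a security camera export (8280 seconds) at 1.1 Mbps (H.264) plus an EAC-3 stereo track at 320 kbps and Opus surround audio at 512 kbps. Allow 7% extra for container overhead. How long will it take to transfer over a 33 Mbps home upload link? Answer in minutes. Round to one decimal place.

8.6 minutes

Audio total: 320 + 512 = 832 kbps = 0.832 Mbps.
Total bitrate: 1.932 Mbps.
File: 1.932 Mbps × 8280 s = 15997.0 Mb.
With 7% container overhead: ×1.07. → 17116.7 Mb.
At 33 Mbps: 17116.7 / 33 = 518.7 s ≈ 8.64 minutes.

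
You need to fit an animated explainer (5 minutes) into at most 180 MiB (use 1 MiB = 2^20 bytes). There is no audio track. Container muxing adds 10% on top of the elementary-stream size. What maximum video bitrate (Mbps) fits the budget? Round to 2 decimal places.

Budget: 180 MiB = 1509.9 Mb.
Stream payload after overhead: 1509.9 / 1.10 = 1372.7 Mb.
5 min = 300 s
Total bitrate budget: 1372.7 Mb / 300 s = 4.576 Mbps.

4.58 Mbps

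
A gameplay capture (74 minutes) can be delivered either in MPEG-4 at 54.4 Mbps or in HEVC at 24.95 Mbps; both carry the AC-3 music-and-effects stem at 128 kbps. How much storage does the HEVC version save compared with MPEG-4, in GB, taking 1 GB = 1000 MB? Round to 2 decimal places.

74 min = 4440 s
Audio: 128 kbps = 0.128 Mbps.
MPEG-4: 54.528 Mbps × 4440 s = 242104.3 Mb = 30.263 GB.
HEVC: 25.078 Mbps × 4440 s = 111346.3 Mb = 13.918 GB.
Saving: 30.263 − 13.918 = 16.345 GB.

16.34 GB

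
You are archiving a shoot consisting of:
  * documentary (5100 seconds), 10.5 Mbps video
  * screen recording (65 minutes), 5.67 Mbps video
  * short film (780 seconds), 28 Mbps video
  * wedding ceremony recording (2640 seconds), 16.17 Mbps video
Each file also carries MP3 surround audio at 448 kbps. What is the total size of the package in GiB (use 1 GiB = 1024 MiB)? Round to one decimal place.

Audio: 448 kbps = 0.448 Mbps.
documentary: 10.948 Mbps × 5100 s = 55834.8 Mb
screen recording: 6.118 Mbps × 3900 s = 23860.2 Mb
short film: 28.448 Mbps × 780 s = 22189.4 Mb
wedding ceremony recording: 16.618 Mbps × 2640 s = 43871.5 Mb
Total: 145756.0 Mb = 18219.5 MB.
= 16.97 GiB.

17.0 GiB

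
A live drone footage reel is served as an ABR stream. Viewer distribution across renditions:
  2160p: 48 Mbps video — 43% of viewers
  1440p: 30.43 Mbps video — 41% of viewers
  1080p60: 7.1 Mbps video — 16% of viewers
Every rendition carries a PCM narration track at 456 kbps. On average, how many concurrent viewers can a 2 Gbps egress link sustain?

57

Audio: 456 kbps = 0.456 Mbps.
Average per-viewer bitrate: 0.43×48.456 + 0.41×30.886 + 0.16×7.556 = 34.708 Mbps.
2 Gbps = 2,000 Mbps; 2,000 / 34.708 = 57.62 → 57.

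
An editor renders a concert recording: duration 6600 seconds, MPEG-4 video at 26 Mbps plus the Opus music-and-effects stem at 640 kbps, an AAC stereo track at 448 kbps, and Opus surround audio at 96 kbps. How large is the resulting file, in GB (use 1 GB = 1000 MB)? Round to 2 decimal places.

Audio total: 640 + 448 + 96 = 1184 kbps = 1.184 Mbps.
Total bitrate: 26 + 1.184 = 27.184 Mbps.
Stream data: 27.184 Mbps × 6600 s = 179414.4 Mb.
179,414 Mb ÷ 8 = 22,427 MB → 22.43 GB.

22.43 GB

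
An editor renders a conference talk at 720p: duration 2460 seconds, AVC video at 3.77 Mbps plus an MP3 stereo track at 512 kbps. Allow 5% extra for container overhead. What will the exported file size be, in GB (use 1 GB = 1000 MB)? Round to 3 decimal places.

1.383 GB

Audio: 512 kbps = 0.512 Mbps.
Total bitrate: 3.77 + 0.512 = 4.282 Mbps.
Stream data: 4.282 Mbps × 2460 s = 10533.7 Mb.
With 5% container overhead: ×1.05.
11,060 Mb ÷ 8 = 1,383 MB → 1.383 GB.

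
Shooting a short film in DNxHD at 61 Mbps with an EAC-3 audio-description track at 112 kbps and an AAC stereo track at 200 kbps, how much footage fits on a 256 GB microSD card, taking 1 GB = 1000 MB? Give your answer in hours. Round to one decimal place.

Audio total: 112 + 200 = 312 kbps = 0.312 Mbps.
Total bitrate: 61 + 0.312 = 61.312 Mbps.
Capacity: 256 GB = 2,048,000 Mb.
Recording time: 2,048,000 / 61.312 = 33,403 s ≈ 9.28 hours.

9.3 hours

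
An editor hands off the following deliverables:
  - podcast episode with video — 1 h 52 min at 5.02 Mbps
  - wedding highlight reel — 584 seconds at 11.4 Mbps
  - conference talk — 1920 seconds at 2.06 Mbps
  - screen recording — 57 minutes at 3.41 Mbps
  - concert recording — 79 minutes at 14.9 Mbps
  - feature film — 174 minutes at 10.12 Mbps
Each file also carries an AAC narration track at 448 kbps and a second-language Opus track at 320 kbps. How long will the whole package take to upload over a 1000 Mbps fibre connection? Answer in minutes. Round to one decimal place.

4.2 minutes

Audio total: 448 + 320 = 768 kbps = 0.768 Mbps.
podcast episode with video: 5.788 Mbps × 6720 s = 38895.4 Mb
wedding highlight reel: 12.168 Mbps × 584 s = 7106.1 Mb
conference talk: 2.828 Mbps × 1920 s = 5429.8 Mb
screen recording: 4.178 Mbps × 3420 s = 14288.8 Mb
concert recording: 15.668 Mbps × 4740 s = 74266.3 Mb
feature film: 10.888 Mbps × 10440 s = 113670.7 Mb
Total: 253657.0 Mb = 31707.1 MB.
At 1000 Mbps: 253657.0 / 1000 = 254 s ≈ 4.23 minutes.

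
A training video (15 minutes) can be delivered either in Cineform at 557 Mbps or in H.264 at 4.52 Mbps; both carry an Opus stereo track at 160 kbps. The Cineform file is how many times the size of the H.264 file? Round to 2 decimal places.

15 min = 900 s
Audio: 160 kbps = 0.160 Mbps.
Cineform: 557.160 Mbps × 900 s = 501444.0 Mb = 62.681 GB.
H.264: 4.680 Mbps × 900 s = 4212.0 Mb = 0.526 GB.
Ratio: 62.681 / 0.526 = 119.051.

119.05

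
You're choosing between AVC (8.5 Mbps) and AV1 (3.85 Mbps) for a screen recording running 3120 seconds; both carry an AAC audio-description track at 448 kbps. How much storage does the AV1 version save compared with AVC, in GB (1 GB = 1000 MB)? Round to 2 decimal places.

Audio: 448 kbps = 0.448 Mbps.
AVC: 8.948 Mbps × 3120 s = 27917.8 Mb = 3.490 GB.
AV1: 4.298 Mbps × 3120 s = 13409.8 Mb = 1.676 GB.
Saving: 3.490 − 1.676 = 1.813 GB.

1.81 GB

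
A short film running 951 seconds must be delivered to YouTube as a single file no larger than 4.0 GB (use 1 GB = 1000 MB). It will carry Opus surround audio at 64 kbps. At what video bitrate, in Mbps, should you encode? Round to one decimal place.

Budget: 4.0 GB = 32000.0 Mb.
Total bitrate budget: 32000.0 Mb / 951 s = 33.649 Mbps.
Audio: 64 kbps = 0.064 Mbps.
Video: 33.649 − 0.064 = 33.585 Mbps.

33.6 Mbps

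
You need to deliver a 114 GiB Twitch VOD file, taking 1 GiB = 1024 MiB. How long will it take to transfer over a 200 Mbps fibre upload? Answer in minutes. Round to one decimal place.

File: 114 GiB = 979252.5 Mb.
At 200 Mbps: 979252.5 / 200 = 4896.3 s ≈ 81.6 minutes.

81.6 minutes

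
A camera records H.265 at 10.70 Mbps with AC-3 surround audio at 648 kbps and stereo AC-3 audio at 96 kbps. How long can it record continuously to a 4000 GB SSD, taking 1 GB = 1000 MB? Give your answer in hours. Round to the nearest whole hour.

Audio total: 648 + 96 = 744 kbps = 0.744 Mbps.
Total bitrate: 10.70 + 0.744 = 11.444 Mbps.
Capacity: 4000 GB = 32,000,000 Mb.
Recording time: 32,000,000 / 11.444 = 2,796,225 s ≈ 777 hours.

777 hours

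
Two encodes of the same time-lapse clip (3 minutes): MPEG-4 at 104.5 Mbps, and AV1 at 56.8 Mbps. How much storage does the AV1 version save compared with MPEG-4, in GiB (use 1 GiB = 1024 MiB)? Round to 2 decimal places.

1.00 GiB

3 min = 180 s
MPEG-4: 104.500 Mbps × 180 s = 18810.0 Mb = 2.190 GiB.
AV1: 56.800 Mbps × 180 s = 10224.0 Mb = 1.190 GiB.
Saving: 2.190 − 1.190 = 1.000 GiB.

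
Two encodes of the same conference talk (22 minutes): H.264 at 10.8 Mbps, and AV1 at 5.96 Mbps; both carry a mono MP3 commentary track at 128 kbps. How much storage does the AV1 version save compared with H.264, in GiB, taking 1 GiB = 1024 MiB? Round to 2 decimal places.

22 min = 1320 s
Audio: 128 kbps = 0.128 Mbps.
H.264: 10.928 Mbps × 1320 s = 14425.0 Mb = 1.679 GiB.
AV1: 6.088 Mbps × 1320 s = 8036.2 Mb = 0.936 GiB.
Saving: 1.679 − 0.936 = 0.744 GiB.

0.74 GiB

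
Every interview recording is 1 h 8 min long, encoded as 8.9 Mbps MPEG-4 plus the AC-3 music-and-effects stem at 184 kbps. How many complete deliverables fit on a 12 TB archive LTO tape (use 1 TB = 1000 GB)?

1 h 8 min = 68 min = 4080 s
Audio: 184 kbps = 0.184 Mbps.
Total bitrate: 9.084 Mbps.
Per item: 9.084 Mbps × 4080 s = 37,063 Mb = 4,633 MB.
Capacity: 12 TB = 96,000,000 Mb; 2590.20 items → 2590 complete.

2590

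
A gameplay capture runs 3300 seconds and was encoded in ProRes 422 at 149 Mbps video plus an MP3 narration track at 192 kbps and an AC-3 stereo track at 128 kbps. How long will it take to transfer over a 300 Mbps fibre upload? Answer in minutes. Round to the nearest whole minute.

27 minutes

Audio total: 192 + 128 = 320 kbps = 0.320 Mbps.
Total bitrate: 149.320 Mbps.
File: 149.320 Mbps × 3300 s = 492756.0 Mb.
At 300 Mbps: 492756.0 / 300 = 1642.5 s ≈ 27.4 minutes.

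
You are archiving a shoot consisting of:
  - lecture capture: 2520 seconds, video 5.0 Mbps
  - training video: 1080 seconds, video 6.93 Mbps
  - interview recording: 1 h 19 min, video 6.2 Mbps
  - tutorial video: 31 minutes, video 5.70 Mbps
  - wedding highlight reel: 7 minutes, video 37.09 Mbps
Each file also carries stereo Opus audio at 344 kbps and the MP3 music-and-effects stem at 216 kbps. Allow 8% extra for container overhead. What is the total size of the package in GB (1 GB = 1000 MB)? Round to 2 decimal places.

Audio total: 344 + 216 = 560 kbps = 0.560 Mbps.
lecture capture: 5.560 Mbps × 2520 s × 1.08 = 15132.1 Mb
training video: 7.490 Mbps × 1080 s × 1.08 = 8736.3 Mb
interview recording: 6.760 Mbps × 4740 s × 1.08 = 34605.8 Mb
tutorial video: 6.260 Mbps × 1860 s × 1.08 = 12575.1 Mb
wedding highlight reel: 37.650 Mbps × 420 s × 1.08 = 17078.0 Mb
Total: 88127.4 Mb = 11015.9 MB.
= 11.02 GB.

11.02 GB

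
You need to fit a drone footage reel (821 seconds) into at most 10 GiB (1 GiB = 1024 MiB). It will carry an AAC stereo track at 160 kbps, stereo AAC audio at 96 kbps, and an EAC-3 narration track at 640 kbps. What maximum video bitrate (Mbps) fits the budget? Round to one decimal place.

103.7 Mbps

Budget: 10 GiB = 85899.3 Mb.
Total bitrate budget: 85899.3 Mb / 821 s = 104.628 Mbps.
Audio total: 160 + 96 + 640 = 896 kbps = 0.896 Mbps.
Video: 104.628 − 0.896 = 103.732 Mbps.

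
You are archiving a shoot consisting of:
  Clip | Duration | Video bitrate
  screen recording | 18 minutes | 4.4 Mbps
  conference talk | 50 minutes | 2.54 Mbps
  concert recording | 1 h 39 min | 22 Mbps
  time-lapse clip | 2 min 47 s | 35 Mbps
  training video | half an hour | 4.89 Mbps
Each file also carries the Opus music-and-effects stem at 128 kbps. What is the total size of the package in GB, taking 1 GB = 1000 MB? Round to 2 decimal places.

19.90 GB

Audio: 128 kbps = 0.128 Mbps.
screen recording: 4.528 Mbps × 1080 s = 4890.2 Mb
conference talk: 2.668 Mbps × 3000 s = 8004.0 Mb
concert recording: 22.128 Mbps × 5940 s = 131440.3 Mb
time-lapse clip: 35.128 Mbps × 167 s = 5866.4 Mb
training video: 5.018 Mbps × 1800 s = 9032.4 Mb
Total: 159233.3 Mb = 19904.2 MB.
= 19.90 GB.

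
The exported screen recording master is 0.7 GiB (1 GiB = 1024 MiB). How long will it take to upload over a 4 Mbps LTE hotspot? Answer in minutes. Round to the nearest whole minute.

File: 0.7 GiB = 6013.0 Mb.
At 4 Mbps: 6013.0 / 4 = 1503.2 s ≈ 25.1 minutes.

25 minutes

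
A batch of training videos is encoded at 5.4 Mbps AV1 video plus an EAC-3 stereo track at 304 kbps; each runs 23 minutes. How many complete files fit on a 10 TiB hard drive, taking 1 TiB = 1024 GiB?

23 min = 1380 s
Audio: 304 kbps = 0.304 Mbps.
Total bitrate: 5.704 Mbps.
Per item: 5.704 Mbps × 1380 s = 7,872 Mb = 983.9 MB.
Capacity: 10 TiB = 87,960,930 Mb; 11174.58 items → 11174 complete.

11174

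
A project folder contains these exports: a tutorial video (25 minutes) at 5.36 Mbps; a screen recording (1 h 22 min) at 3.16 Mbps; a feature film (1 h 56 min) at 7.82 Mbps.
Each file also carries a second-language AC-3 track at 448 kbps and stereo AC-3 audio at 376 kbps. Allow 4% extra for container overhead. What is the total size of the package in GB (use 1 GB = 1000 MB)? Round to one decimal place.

Audio total: 448 + 376 = 824 kbps = 0.824 Mbps.
tutorial video: 6.184 Mbps × 1500 s × 1.04 = 9647.0 Mb
screen recording: 3.984 Mbps × 4920 s × 1.04 = 20385.3 Mb
feature film: 8.644 Mbps × 6960 s × 1.04 = 62568.7 Mb
Total: 92601.1 Mb = 11575.1 MB.
= 11.58 GB.

11.6 GB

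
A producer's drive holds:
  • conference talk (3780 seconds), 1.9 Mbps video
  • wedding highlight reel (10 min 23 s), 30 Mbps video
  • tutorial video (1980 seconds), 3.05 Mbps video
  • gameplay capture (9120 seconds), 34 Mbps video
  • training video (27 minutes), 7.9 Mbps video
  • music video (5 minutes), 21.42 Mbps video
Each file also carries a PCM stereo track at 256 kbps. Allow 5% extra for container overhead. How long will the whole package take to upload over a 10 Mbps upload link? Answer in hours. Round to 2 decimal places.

Audio: 256 kbps = 0.256 Mbps.
conference talk: 2.156 Mbps × 3780 s × 1.05 = 8557.2 Mb
wedding highlight reel: 30.256 Mbps × 623 s × 1.05 = 19792.0 Mb
tutorial video: 3.306 Mbps × 1980 s × 1.05 = 6873.2 Mb
gameplay capture: 34.256 Mbps × 9120 s × 1.05 = 328035.5 Mb
training video: 8.156 Mbps × 1620 s × 1.05 = 13873.4 Mb
music video: 21.676 Mbps × 300 s × 1.05 = 6827.9 Mb
Total: 383959.1 Mb = 47994.9 MB.
At 10 Mbps: 383959.1 / 10 = 38396 s ≈ 10.7 hours.

10.67 hours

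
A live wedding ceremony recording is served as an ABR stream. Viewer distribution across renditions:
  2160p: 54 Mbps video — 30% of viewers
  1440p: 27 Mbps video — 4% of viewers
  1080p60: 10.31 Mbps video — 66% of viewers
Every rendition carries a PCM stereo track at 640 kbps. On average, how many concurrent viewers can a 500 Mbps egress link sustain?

Audio: 640 kbps = 0.640 Mbps.
Average per-viewer bitrate: 0.30×54.640 + 0.04×27.640 + 0.66×10.950 = 24.725 Mbps.
500 Mbps = 500.0 Mbps; 500.0 / 24.725 = 20.22 → 20.

20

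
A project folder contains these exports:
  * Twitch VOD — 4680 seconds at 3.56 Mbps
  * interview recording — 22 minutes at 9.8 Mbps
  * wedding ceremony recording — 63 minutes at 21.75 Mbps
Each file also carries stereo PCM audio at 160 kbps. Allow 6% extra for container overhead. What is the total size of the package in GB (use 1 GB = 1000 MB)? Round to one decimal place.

Audio: 160 kbps = 0.160 Mbps.
Twitch VOD: 3.720 Mbps × 4680 s × 1.06 = 18454.2 Mb
interview recording: 9.960 Mbps × 1320 s × 1.06 = 13936.0 Mb
wedding ceremony recording: 21.910 Mbps × 3780 s × 1.06 = 87789.0 Mb
Total: 120179.2 Mb = 15022.4 MB.
= 15.02 GB.

15.0 GB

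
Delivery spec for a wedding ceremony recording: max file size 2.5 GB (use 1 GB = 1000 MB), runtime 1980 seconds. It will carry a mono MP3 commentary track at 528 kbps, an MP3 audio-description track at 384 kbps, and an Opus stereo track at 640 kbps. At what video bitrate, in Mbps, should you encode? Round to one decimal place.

Budget: 2.5 GB = 20000.0 Mb.
Total bitrate budget: 20000.0 Mb / 1980 s = 10.101 Mbps.
Audio total: 528 + 384 + 640 = 1552 kbps = 1.552 Mbps.
Video: 10.101 − 1.552 = 8.549 Mbps.

8.5 Mbps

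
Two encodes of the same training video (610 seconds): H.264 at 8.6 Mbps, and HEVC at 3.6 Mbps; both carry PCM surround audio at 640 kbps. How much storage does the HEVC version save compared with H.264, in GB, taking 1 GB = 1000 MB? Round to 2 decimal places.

Audio: 640 kbps = 0.640 Mbps.
H.264: 9.240 Mbps × 610 s = 5636.4 Mb = 0.705 GB.
HEVC: 4.240 Mbps × 610 s = 2586.4 Mb = 0.323 GB.
Saving: 0.705 − 0.323 = 0.381 GB.

0.38 GB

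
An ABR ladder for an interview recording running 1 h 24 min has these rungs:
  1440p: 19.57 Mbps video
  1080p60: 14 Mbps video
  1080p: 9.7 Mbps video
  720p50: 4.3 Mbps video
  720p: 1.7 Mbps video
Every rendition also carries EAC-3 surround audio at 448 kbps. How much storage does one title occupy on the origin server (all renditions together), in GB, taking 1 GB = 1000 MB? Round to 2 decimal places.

32.45 GB

1 h 24 min = 84 min = 5040 s
Audio: 448 kbps = 0.448 Mbps.
Sum of rendition bitrates: (19.57+0.448) + (14+0.448) + (9.7+0.448) + (4.3+0.448) + (1.7+0.448) = 51.510 Mbps.
× 5040 s = 259,610 Mb = 32,451 MB = 32.45 GB.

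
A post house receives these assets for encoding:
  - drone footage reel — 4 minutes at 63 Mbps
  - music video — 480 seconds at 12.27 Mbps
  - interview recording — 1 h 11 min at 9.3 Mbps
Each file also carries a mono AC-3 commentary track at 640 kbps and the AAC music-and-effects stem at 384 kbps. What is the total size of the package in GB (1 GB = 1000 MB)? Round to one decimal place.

Audio total: 640 + 384 = 1024 kbps = 1.024 Mbps.
drone footage reel: 64.024 Mbps × 240 s = 15365.8 Mb
music video: 13.294 Mbps × 480 s = 6381.1 Mb
interview recording: 10.324 Mbps × 4260 s = 43980.2 Mb
Total: 65727.1 Mb = 8215.9 MB.
= 8.216 GB.

8.2 GB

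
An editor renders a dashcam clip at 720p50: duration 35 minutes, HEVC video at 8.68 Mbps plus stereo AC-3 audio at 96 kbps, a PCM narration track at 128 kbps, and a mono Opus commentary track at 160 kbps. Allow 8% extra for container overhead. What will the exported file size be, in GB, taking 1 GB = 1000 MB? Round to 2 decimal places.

35 min = 2100 s
Audio total: 96 + 128 + 160 = 384 kbps = 0.384 Mbps.
Total bitrate: 8.68 + 0.384 = 9.064 Mbps.
Stream data: 9.064 Mbps × 2100 s = 19034.4 Mb.
With 8% container overhead: ×1.08.
20,557 Mb ÷ 8 = 2,570 MB → 2.570 GB.

2.57 GB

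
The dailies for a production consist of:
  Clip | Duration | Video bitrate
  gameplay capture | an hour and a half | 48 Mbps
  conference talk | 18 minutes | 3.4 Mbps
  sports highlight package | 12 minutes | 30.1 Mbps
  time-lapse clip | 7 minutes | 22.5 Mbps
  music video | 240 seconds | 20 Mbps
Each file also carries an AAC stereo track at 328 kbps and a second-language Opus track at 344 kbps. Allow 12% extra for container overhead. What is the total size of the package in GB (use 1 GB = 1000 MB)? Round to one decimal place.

42.6 GB

Audio total: 328 + 344 = 672 kbps = 0.672 Mbps.
gameplay capture: 48.672 Mbps × 5400 s × 1.12 = 294368.3 Mb
conference talk: 4.072 Mbps × 1080 s × 1.12 = 4925.5 Mb
sports highlight package: 30.772 Mbps × 720 s × 1.12 = 24814.5 Mb
time-lapse clip: 23.172 Mbps × 420 s × 1.12 = 10900.1 Mb
music video: 20.672 Mbps × 240 s × 1.12 = 5556.6 Mb
Total: 340565.0 Mb = 42570.6 MB.
= 42.57 GB.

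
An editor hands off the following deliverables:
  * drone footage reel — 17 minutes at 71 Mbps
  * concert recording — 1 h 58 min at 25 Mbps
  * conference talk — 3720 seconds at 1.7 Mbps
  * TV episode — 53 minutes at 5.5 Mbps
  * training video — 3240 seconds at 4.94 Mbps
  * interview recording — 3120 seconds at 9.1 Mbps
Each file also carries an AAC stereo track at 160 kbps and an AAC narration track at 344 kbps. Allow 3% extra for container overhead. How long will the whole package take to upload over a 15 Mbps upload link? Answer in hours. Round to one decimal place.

6.3 hours

Audio total: 160 + 344 = 504 kbps = 0.504 Mbps.
drone footage reel: 71.504 Mbps × 1020 s × 1.03 = 75122.1 Mb
concert recording: 25.504 Mbps × 7080 s × 1.03 = 185985.4 Mb
conference talk: 2.204 Mbps × 3720 s × 1.03 = 8444.8 Mb
TV episode: 6.004 Mbps × 3180 s × 1.03 = 19665.5 Mb
training video: 5.444 Mbps × 3240 s × 1.03 = 18167.7 Mb
interview recording: 9.604 Mbps × 3120 s × 1.03 = 30863.4 Mb
Total: 338249.0 Mb = 42281.1 MB.
At 15 Mbps: 338249.0 / 15 = 22550 s ≈ 6.26 hours.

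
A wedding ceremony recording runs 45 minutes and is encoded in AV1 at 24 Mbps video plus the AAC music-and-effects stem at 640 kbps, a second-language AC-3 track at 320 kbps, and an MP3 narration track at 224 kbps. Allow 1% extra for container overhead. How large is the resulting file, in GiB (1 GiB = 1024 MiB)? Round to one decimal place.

8.0 GiB

45 min = 2700 s
Audio total: 640 + 320 + 224 = 1184 kbps = 1.184 Mbps.
Total bitrate: 24 + 1.184 = 25.184 Mbps.
Stream data: 25.184 Mbps × 2700 s = 67996.8 Mb.
With 1% container overhead: ×1.01.
68,677 Mb = 8,584,596,000 bytes ÷ 1,073,741,824 = 7.995 GiB.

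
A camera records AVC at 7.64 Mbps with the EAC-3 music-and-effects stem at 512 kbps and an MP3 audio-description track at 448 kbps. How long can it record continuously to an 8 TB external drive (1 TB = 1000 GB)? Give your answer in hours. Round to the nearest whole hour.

Audio total: 512 + 448 = 960 kbps = 0.960 Mbps.
Total bitrate: 7.64 + 0.960 = 8.600 Mbps.
Capacity: 8 TB = 64,000,000 Mb.
Recording time: 64,000,000 / 8.600 = 7,441,860 s ≈ 2,067 hours.

2067 hours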